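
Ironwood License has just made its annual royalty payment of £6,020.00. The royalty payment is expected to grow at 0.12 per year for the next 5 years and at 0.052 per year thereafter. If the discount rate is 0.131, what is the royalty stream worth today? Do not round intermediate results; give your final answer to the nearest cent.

D_1 = 6742.40000
D_2 = 7551.48800
D_3 = 8457.66656
D_4 = 9472.58655
D_5 = 10609.29693
Terminal value at year 5: TV = D_5×(1+g_2)/(r−g_2) = 11160.98037/0.079 = 141278.23257
P_0 = D_1/(1+r)^1 + D_2/(1+r)^2 + D_3/(1+r)^3 + D_4/(1+r)^4 + D_5/(1+r)^5 + TV/(1+r)^5
    = 5961.45004 + 5903.46954 + 5846.05295 + 5789.19479 + 5732.88962 + 76341.77063 = 105574.82756

£105574.83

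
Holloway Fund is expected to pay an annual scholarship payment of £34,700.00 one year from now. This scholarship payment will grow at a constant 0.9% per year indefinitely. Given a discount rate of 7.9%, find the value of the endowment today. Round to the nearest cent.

Growing perpetuity: P = D₁ / (r − g) = £34,700.0000 / (0.079 − 0.009) = £495,714.29

£495714.29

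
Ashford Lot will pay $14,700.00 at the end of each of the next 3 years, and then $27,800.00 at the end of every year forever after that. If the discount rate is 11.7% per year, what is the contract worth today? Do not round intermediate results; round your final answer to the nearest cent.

$205979.93

PV of 3-year annuity: $14,700.00 × [1 − (1+0.117)^−3] / 0.117 = 35489.73396
Perpetuity value at year 3: $27,800.00 / 0.117 = 237606.83761
PV of perpetuity: 237606.83761 / (1+0.117)^3 = 170490.19788
Total PV = 35489.73396 + 170490.19788 = 205979.93184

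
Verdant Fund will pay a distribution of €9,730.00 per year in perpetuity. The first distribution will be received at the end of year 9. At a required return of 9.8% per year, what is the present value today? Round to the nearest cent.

€46996.77

Value at end of year 8: C / r = €9,730.00 / 0.098 = €99,285.7143
Discount to today: PV = €99,285.7143 / (1 + 0.098)^8 = €99,285.7143 / 2.112607 = €46,996.77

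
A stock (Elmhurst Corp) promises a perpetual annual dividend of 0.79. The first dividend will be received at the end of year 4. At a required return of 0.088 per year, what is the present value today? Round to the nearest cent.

Value at end of year 3: C / r = 0.79 / 0.088 = 8.9773
Discount to today: PV = 8.9773 / (1 + 0.088)^3 = 8.9773 / 1.287913 = 6.97

6.97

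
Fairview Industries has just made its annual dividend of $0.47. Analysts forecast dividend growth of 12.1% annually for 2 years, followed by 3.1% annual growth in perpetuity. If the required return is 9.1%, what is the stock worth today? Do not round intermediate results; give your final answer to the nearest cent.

$9.51

D_1 = 0.52687
D_2 = 0.59062
Terminal value at year 2: TV = D_2×(1+g_2)/(r−g_2) = 0.60893/0.06 = 10.14884
P_0 = D_1/(1+r)^1 + D_2/(1+r)^2 + TV/(1+r)^2
    = 0.48292 + 0.49620 + 8.52643 = 9.50555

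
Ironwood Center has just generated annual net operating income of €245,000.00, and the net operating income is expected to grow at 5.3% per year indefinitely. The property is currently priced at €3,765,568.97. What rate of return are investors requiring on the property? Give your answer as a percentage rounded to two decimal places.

D₁ = €245,000.00 × 1.053 = €257,985.0000
P = D₁/(r − g) ⇒ r = D₁/P + g = €257,985.0000/€3,765,568.97 + 0.053 = 0.068512 + 0.053 = 0.121512

12.15%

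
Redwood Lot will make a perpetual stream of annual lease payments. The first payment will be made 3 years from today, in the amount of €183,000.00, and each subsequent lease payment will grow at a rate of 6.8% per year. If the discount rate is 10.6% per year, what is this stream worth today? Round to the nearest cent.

Value at end of year 2: C₁ / (r − g) = €183,000.00 / (0.106 − 0.068) = €4,815,789.4737
Discount to today: PV = €4,815,789.4737 / (1 + 0.106)^2 = €4,815,789.4737 / 1.223236 = €3,936,925.89

€3936925.89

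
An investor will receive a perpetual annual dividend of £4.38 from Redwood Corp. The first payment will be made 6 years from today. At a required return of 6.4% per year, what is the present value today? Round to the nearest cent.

Value at end of year 5: C / r = £4.38 / 0.064 = £68.4375
Discount to today: PV = £68.4375 / (1 + 0.064)^5 = £68.4375 / 1.363666 = £50.19

£50.19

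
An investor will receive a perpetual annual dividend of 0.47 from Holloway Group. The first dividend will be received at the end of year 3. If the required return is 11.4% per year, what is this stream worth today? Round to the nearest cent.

Value at end of year 2: C / r = 0.47 / 0.114 = 4.1228
Discount to today: PV = 4.1228 / (1 + 0.114)^2 = 4.1228 / 1.240996 = 3.32

3.32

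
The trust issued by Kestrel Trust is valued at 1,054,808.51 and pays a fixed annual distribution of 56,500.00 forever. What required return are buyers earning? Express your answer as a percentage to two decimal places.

5.36%

P = C/r ⇒ r = C/P = 56,500.00/1,054,808.51 = 0.053564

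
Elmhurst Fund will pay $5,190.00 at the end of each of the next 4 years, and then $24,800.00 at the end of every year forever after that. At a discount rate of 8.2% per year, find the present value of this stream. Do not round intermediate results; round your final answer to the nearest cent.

$237776.32

PV of 4-year annuity: $5,190.00 × [1 − (1+0.082)^−4] / 0.082 = 17113.68949
Perpetuity value at year 4: $24,800.00 / 0.082 = 302439.02439
PV of perpetuity: 302439.02439 / (1+0.082)^4 = 220662.62760
Total PV = 17113.68949 + 220662.62760 = 237776.31709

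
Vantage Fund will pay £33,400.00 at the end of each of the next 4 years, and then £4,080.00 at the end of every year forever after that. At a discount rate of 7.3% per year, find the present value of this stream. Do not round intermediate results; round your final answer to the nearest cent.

PV of 4-year annuity: £33,400.00 × [1 − (1+0.073)^−4] / 0.073 = 112370.86206
Perpetuity value at year 4: £4,080.00 / 0.073 = 55890.41096
PV of perpetuity: 55890.41096 / (1+0.073)^4 = 42163.67092
Total PV = 112370.86206 + 42163.67092 = 154534.53299

£154534.53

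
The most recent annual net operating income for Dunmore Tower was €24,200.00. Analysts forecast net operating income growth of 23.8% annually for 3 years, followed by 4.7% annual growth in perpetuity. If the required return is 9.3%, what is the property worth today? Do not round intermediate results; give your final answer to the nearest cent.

D_1 = 29959.60000
D_2 = 37089.98480
D_3 = 45917.40118
Terminal value at year 3: TV = D_3×(1+g_2)/(r−g_2) = 48075.51904/0.046 = 1045119.97909
P_0 = D_1/(1+r)^1 + D_2/(1+r)^2 + D_3/(1+r)^3 + TV/(1+r)^3
    = 27410.43001 + 31046.76336 + 35165.50141 + 800397.39073 = 894020.08551

€894020.09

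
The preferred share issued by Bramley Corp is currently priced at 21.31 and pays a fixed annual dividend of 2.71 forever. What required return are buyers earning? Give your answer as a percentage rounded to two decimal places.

P = C/r ⇒ r = C/P = 2.71/21.31 = 0.127170

12.72%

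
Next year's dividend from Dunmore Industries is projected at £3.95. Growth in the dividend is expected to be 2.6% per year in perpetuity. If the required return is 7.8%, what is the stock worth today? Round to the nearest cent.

£75.96

Growing perpetuity: P = D₁ / (r − g) = £3.9500 / (0.078 − 0.026) = £75.96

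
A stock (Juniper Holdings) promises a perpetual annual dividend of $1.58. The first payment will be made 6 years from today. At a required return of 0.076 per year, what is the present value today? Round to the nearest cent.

Value at end of year 5: C / r = $1.58 / 0.076 = $20.7895
Discount to today: PV = $20.7895 / (1 + 0.076)^5 = $20.7895 / 1.442319 = $14.41

$14.41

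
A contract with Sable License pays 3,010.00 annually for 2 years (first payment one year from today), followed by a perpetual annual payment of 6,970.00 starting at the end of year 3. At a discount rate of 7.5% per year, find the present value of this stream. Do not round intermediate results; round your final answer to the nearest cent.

PV of 2-year annuity: 3,010.00 × [1 − (1+0.075)^−2] / 0.075 = 5404.65116
Perpetuity value at year 2: 6,970.00 / 0.075 = 92933.33333
PV of perpetuity: 92933.33333 / (1+0.075)^2 = 80418.24410
Total PV = 5404.65116 + 80418.24410 = 85822.89526

85822.90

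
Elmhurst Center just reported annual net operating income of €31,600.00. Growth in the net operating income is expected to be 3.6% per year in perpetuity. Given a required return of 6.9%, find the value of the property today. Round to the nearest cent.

€992048.48

D₁ = D₀ × (1 + g) = €31,600.00 × 1.036 = €32,737.6000
Growing perpetuity: P = D₁ / (r − g) = €32,737.6000 / (0.069 − 0.036) = €992,048.48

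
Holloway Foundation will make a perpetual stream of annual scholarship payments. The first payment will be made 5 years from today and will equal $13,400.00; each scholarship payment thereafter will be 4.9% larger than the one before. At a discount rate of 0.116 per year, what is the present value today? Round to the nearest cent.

$128935.71

Value at end of year 4: C₁ / (r − g) = $13,400.00 / (0.116 − 0.049) = $200,000.0000
Discount to today: PV = $200,000.0000 / (1 + 0.116)^4 = $200,000.0000 / 1.551161 = $128,935.71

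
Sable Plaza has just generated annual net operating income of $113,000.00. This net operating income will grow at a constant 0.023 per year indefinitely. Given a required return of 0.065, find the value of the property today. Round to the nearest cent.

$2752357.14

D₁ = D₀ × (1 + g) = $113,000.00 × 1.023 = $115,599.0000
Growing perpetuity: P = D₁ / (r − g) = $115,599.0000 / (0.065 − 0.023) = $2,752,357.14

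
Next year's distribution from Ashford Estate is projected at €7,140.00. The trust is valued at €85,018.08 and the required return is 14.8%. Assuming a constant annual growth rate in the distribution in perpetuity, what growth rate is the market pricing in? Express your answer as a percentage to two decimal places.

6.40%

P = D₁/(r−g) ⇒ g = r − D₁/P = 0.148 − €7,140.00/€85,018.08 = 0.064018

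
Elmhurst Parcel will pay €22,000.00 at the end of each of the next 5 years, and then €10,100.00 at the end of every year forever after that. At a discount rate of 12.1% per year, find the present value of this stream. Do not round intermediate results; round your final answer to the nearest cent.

PV of 5-year annuity: €22,000.00 × [1 − (1+0.121)^−5] / 0.121 = 79109.00523
Perpetuity value at year 5: €10,100.00 / 0.121 = 83471.07438
PV of perpetuity: 83471.07438 / (1+0.121)^5 = 47152.84925
Total PV = 79109.00523 + 47152.84925 = 126261.85448

€126261.85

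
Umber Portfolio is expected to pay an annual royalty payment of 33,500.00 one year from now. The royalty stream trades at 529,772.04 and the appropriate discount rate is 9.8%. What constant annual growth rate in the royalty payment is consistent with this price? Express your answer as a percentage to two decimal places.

3.48%

P = D₁/(r−g) ⇒ g = r − D₁/P = 0.098 − 33,500.00/529,772.04 = 0.034765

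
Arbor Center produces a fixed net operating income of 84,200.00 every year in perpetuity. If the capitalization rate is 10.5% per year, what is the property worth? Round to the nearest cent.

Level perpetuity: PV = C / r = 84,200.00 / 0.105 = 801,904.76

801904.76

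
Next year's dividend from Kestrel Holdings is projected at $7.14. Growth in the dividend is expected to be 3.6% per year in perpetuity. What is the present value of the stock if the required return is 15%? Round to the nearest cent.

Growing perpetuity: P = D₁ / (r − g) = $7.1400 / (0.15 − 0.036) = $62.63

$62.63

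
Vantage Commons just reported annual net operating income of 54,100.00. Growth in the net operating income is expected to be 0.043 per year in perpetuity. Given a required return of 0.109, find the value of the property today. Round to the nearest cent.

D₁ = D₀ × (1 + g) = 54,100.00 × 1.043 = 56,426.3000
Growing perpetuity: P = D₁ / (r − g) = 56,426.3000 / (0.109 − 0.043) = 854,943.94

854943.94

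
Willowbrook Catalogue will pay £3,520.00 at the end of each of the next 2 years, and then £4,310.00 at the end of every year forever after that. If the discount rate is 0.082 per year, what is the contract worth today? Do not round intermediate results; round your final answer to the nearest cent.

PV of 2-year annuity: £3,520.00 × [1 − (1+0.082)^−2] / 0.082 = 6259.92121
Perpetuity value at year 2: £4,310.00 / 0.082 = 52560.97561
PV of perpetuity: 52560.97561 / (1+0.082)^2 = 44896.12890
Total PV = 6259.92121 + 44896.12890 = 51156.05011

£51156.05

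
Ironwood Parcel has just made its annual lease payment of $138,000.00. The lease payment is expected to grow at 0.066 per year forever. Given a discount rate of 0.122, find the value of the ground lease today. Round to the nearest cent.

$2626928.57

D₁ = D₀ × (1 + g) = $138,000.00 × 1.066 = $147,108.0000
Growing perpetuity: P = D₁ / (r − g) = $147,108.0000 / (0.122 − 0.066) = $2,626,928.57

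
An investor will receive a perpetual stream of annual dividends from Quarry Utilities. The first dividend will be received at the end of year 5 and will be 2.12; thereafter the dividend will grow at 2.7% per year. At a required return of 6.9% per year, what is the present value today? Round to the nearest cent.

Value at end of year 4: C₁ / (r − g) = 2.12 / (0.069 − 0.027) = 50.4762
Discount to today: PV = 50.4762 / (1 + 0.069)^4 = 50.4762 / 1.305903 = 38.65

38.65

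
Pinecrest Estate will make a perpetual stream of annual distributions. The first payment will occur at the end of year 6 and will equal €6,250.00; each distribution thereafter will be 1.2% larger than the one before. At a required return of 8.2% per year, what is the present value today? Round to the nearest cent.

€60206.82

Value at end of year 5: C₁ / (r − g) = €6,250.00 / (0.082 − 0.012) = €89,285.7143
Discount to today: PV = €89,285.7143 / (1 + 0.082)^5 = €89,285.7143 / 1.482983 = €60,206.82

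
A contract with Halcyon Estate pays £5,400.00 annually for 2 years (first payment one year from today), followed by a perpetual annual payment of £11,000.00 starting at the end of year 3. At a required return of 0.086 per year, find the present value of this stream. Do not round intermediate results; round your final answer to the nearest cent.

£118002.25

PV of 2-year annuity: £5,400.00 × [1 − (1+0.086)^−2] / 0.086 = 9550.99051
Perpetuity value at year 2: £11,000.00 / 0.086 = 127906.97674
PV of perpetuity: 127906.97674 / (1+0.086)^2 = 108451.25534
Total PV = 9550.99051 + 108451.25534 = 118002.24585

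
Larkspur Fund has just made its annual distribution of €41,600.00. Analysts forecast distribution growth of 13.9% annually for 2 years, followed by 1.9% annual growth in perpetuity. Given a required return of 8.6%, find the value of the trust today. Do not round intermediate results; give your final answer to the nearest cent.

D_1 = 47382.40000
D_2 = 53968.55360
Terminal value at year 2: TV = D_2×(1+g_2)/(r−g_2) = 54993.95612/0.067 = 820805.31520
P_0 = D_1/(1+r)^1 + D_2/(1+r)^2 + TV/(1+r)^2
    = 43630.20258 + 45759.48502 + 695953.95881 = 785343.64641

€785343.65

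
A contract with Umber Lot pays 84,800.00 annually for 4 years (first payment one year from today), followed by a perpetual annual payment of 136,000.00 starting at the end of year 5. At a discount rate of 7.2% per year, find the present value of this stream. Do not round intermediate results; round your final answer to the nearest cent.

PV of 4-year annuity: 84,800.00 × [1 − (1+0.072)^−4] / 0.072 = 285943.38933
Perpetuity value at year 4: 136,000.00 / 0.072 = 1888888.88889
PV of perpetuity: 1888888.88889 / (1+0.072)^4 = 1430300.43431
Total PV = 285943.38933 + 1430300.43431 = 1716243.82363

1716243.82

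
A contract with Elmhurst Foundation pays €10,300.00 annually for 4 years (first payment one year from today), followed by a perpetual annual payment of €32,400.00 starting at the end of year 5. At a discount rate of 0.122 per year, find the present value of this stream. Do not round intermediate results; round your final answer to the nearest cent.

PV of 4-year annuity: €10,300.00 × [1 − (1+0.122)^−4] / 0.122 = 31153.37522
Perpetuity value at year 4: €32,400.00 / 0.122 = 265573.77049
PV of perpetuity: 265573.77049 / (1+0.122)^4 = 167576.74554
Total PV = 31153.37522 + 167576.74554 = 198730.12075

€198730.12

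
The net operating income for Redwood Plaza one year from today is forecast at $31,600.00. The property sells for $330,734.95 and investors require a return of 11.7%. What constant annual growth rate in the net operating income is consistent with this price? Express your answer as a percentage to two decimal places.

2.15%

P = D₁/(r−g) ⇒ g = r − D₁/P = 0.117 − $31,600.00/$330,734.95 = 0.021455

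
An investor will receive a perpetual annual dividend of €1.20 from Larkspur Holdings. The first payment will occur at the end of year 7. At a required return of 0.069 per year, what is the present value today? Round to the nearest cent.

Value at end of year 6: C / r = €1.20 / 0.069 = €17.3913
Discount to today: PV = €17.3913 / (1 + 0.069)^6 = €17.3913 / 1.492335 = €11.65

€11.65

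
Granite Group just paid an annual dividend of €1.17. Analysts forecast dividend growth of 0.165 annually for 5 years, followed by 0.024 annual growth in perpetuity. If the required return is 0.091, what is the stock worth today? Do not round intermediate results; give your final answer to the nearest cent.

D_1 = 1.36305
D_2 = 1.58795
D_3 = 1.84997
D_4 = 2.15521
D_5 = 2.51082
Terminal value at year 5: TV = D_5×(1+g_2)/(r−g_2) = 2.57108/0.067 = 38.37432
P_0 = D_1/(1+r)^1 + D_2/(1+r)^2 + D_3/(1+r)^3 + D_4/(1+r)^4 + D_5/(1+r)^5 + TV/(1+r)^5
    = 1.24936 + 1.33410 + 1.42459 + 1.52121 + 1.62440 + 24.82658 = 31.98024

€31.98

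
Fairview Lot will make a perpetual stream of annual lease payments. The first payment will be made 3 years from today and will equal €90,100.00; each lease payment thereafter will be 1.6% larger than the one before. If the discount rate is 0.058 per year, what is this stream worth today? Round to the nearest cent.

€1916479.44

Value at end of year 2: C₁ / (r − g) = €90,100.00 / (0.058 − 0.016) = €2,145,238.0952
Discount to today: PV = €2,145,238.0952 / (1 + 0.058)^2 = €2,145,238.0952 / 1.119364 = €1,916,479.44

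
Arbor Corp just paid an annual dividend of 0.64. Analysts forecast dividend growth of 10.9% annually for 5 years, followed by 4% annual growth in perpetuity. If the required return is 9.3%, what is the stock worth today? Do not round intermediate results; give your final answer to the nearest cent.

16.85

D_1 = 0.70976
D_2 = 0.78712
D_3 = 0.87292
D_4 = 0.96807
D_5 = 1.07359
Terminal value at year 5: TV = D_5×(1+g_2)/(r−g_2) = 1.11653/0.053 = 21.06664
P_0 = D_1/(1+r)^1 + D_2/(1+r)^2 + D_3/(1+r)^3 + D_4/(1+r)^4 + D_5/(1+r)^5 + TV/(1+r)^5
    = 0.64937 + 0.65887 + 0.66852 + 0.67831 + 0.68824 + 13.50499 = 16.84830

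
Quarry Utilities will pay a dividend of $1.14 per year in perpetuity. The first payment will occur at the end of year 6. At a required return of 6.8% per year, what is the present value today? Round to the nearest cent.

$12.07

Value at end of year 5: C / r = $1.14 / 0.068 = $16.7647
Discount to today: PV = $16.7647 / (1 + 0.068)^5 = $16.7647 / 1.389493 = $12.07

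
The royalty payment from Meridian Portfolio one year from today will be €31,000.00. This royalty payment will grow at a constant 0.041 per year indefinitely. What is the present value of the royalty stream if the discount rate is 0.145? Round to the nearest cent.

Growing perpetuity: P = D₁ / (r − g) = €31,000.0000 / (0.145 − 0.041) = €298,076.92

€298076.92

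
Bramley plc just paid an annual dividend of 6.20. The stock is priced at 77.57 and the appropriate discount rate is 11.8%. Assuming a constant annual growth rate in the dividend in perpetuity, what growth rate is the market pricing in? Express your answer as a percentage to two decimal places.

3.53%

P = D₀(1+g)/(r−g) ⇒ P(r−g) = D₀(1+g) ⇒ g(P+D₀) = P·r − D₀
g = (P·r − D₀)/(P + D₀) = (77.57×0.118 − 6.20) / (77.57 + 6.20) = 0.035254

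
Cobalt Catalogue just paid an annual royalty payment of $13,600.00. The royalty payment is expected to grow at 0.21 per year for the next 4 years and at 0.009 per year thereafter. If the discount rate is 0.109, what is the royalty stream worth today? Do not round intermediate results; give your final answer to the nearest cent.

D_1 = 16456.00000
D_2 = 19911.76000
D_3 = 24093.22960
D_4 = 29152.80782
Terminal value at year 4: TV = D_4×(1+g_2)/(r−g_2) = 29415.18309/0.1 = 294151.83086
P_0 = D_1/(1+r)^1 + D_2/(1+r)^2 + D_3/(1+r)^3 + D_4/(1+r)^4 + TV/(1+r)^4
    = 14838.59333 + 16189.98911 + 17664.46062 + 19273.21673 + 194466.75676 = 262433.01655

$262433.02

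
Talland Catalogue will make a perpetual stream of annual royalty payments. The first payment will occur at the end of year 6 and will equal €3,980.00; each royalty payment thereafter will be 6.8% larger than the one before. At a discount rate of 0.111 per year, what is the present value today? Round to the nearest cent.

€54681.99

Value at end of year 5: C₁ / (r − g) = €3,980.00 / (0.111 − 0.068) = €92,558.1395
Discount to today: PV = €92,558.1395 / (1 + 0.111)^5 = €92,558.1395 / 1.692662 = €54,681.99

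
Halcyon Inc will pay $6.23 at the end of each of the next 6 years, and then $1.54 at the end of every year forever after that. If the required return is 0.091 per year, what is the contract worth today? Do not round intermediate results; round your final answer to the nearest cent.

PV of 6-year annuity: $6.23 × [1 − (1+0.091)^−6] / 0.091 = 27.86414
Perpetuity value at year 6: $1.54 / 0.091 = 16.92308
PV of perpetuity: 16.92308 / (1+0.091)^6 = 10.03531
Total PV = 27.86414 + 10.03531 = 37.89946

$37.90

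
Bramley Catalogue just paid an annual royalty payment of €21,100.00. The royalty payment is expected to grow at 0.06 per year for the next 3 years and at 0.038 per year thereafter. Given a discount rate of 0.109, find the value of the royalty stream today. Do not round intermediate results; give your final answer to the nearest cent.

D_1 = 22366.00000
D_2 = 23707.96000
D_3 = 25130.43760
Terminal value at year 3: TV = D_3×(1+g_2)/(r−g_2) = 26085.39423/0.071 = 367399.91872
P_0 = D_1/(1+r)^1 + D_2/(1+r)^2 + D_3/(1+r)^3 + TV/(1+r)^3
    = 20167.71867 + 19276.62920 + 18424.91159 + 269367.01735 = 327236.27680

€327236.28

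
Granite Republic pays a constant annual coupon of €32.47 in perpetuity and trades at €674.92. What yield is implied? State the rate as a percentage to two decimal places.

P = C/r ⇒ r = C/P = €32.47/€674.92 = 0.048109

4.81%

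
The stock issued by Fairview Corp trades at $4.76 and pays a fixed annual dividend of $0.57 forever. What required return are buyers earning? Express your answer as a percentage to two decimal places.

P = C/r ⇒ r = C/P = $0.57/$4.76 = 0.119748

11.97%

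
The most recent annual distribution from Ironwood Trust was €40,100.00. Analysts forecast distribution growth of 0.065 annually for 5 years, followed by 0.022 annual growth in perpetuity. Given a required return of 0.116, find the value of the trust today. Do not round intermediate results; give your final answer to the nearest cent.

D_1 = 42706.50000
D_2 = 45482.42250
D_3 = 48438.77996
D_4 = 51587.30066
D_5 = 54940.47520
Terminal value at year 5: TV = D_5×(1+g_2)/(r−g_2) = 56149.16566/0.094 = 597331.54955
P_0 = D_1/(1+r)^1 + D_2/(1+r)^2 + D_3/(1+r)^3 + D_4/(1+r)^4 + D_5/(1+r)^5 + TV/(1+r)^5
    = 38267.47312 + 36518.69074 + 34849.82584 + 33257.22628 + 31737.40680 + 345059.89091 = 519690.51370

€519690.51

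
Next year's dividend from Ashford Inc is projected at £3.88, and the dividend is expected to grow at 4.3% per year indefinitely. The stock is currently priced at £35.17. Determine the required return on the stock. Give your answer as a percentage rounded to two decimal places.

P = D₁/(r − g) ⇒ r = D₁/P + g = £3.8800/£35.17 + 0.043 = 0.110321 + 0.043 = 0.153321

15.33%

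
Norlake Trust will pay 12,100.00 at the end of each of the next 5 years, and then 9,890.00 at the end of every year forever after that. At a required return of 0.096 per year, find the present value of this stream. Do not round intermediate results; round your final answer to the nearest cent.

111484.79

PV of 5-year annuity: 12,100.00 × [1 − (1+0.096)^−5] / 0.096 = 46341.10783
Perpetuity value at year 5: 9,890.00 / 0.096 = 103020.83333
PV of perpetuity: 103020.83333 / (1+0.096)^5 = 65143.67991
Total PV = 46341.10783 + 65143.67991 = 111484.78774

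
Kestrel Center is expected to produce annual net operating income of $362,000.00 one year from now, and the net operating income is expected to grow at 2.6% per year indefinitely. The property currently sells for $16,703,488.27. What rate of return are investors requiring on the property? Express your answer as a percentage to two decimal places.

P = D₁/(r − g) ⇒ r = D₁/P + g = $362,000.0000/$16,703,488.27 + 0.026 = 0.021672 + 0.026 = 0.047672

4.77%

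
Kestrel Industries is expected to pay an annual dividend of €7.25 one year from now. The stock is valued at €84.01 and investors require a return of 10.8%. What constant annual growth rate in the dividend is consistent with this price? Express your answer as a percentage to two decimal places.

P = D₁/(r−g) ⇒ g = r − D₁/P = 0.108 − €7.25/€84.01 = 0.021701

2.17%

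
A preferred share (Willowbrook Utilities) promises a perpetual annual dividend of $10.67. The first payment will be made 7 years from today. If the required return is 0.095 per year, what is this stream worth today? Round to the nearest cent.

$65.16

Value at end of year 6: C / r = $10.67 / 0.095 = $112.3158
Discount to today: PV = $112.3158 / (1 + 0.095)^6 = $112.3158 / 1.723791 = $65.16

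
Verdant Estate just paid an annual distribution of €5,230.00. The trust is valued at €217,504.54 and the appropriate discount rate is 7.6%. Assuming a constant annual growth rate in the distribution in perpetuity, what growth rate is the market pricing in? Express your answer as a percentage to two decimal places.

P = D₀(1+g)/(r−g) ⇒ P(r−g) = D₀(1+g) ⇒ g(P+D₀) = P·r − D₀
g = (P·r − D₀)/(P + D₀) = (€217,504.54×0.076 − €5,230.00) / (€217,504.54 + €5,230.00) = 0.050735

5.07%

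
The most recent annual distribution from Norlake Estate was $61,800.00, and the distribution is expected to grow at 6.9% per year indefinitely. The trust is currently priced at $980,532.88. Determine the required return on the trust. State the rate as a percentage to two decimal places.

D₁ = $61,800.00 × 1.069 = $66,064.2000
P = D₁/(r − g) ⇒ r = D₁/P + g = $66,064.2000/$980,532.88 + 0.069 = 0.067376 + 0.069 = 0.136376

13.64%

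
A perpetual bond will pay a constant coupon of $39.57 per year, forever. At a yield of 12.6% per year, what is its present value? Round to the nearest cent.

$314.05

Level perpetuity: PV = C / r = $39.57 / 0.126 = $314.05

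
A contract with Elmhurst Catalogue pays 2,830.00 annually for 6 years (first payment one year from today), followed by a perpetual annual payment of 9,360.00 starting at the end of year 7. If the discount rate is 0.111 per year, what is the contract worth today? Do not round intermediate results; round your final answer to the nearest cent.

56778.31

PV of 6-year annuity: 2,830.00 × [1 − (1+0.111)^−6] / 0.111 = 11938.01142
Perpetuity value at year 6: 9,360.00 / 0.111 = 84324.32432
PV of perpetuity: 84324.32432 / (1+0.111)^6 = 44840.30070
Total PV = 11938.01142 + 44840.30070 = 56778.31212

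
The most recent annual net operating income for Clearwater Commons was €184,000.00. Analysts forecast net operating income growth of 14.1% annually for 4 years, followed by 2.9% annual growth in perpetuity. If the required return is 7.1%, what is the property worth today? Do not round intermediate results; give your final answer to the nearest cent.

€6671606.20

D_1 = 209944.00000
D_2 = 239546.10400
D_3 = 273322.10466
D_4 = 311860.52142
Terminal value at year 4: TV = D_4×(1+g_2)/(r−g_2) = 320904.47654/0.042 = 7640582.77483
P_0 = D_1/(1+r)^1 + D_2/(1+r)^2 + D_3/(1+r)^3 + D_4/(1+r)^4 + TV/(1+r)^4
    = 196026.14379 + 208838.31005 + 222487.87280 + 237029.56383 + 5807224.31390 = 6671606.20438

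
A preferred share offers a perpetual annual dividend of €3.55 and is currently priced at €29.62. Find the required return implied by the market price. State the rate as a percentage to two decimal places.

11.99%

P = C/r ⇒ r = C/P = €3.55/€29.62 = 0.119851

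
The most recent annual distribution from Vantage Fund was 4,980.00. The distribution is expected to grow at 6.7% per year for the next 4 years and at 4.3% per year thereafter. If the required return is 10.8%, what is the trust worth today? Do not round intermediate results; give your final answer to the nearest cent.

86866.65

D_1 = 5313.66000
D_2 = 5669.67522
D_3 = 6049.54346
D_4 = 6454.86287
Terminal value at year 4: TV = D_4×(1+g_2)/(r−g_2) = 6732.42198/0.065 = 103575.72269
P_0 = D_1/(1+r)^1 + D_2/(1+r)^2 + D_3/(1+r)^3 + D_4/(1+r)^4 + TV/(1+r)^4
    = 4795.72202 + 4618.26299 + 4447.37059 + 4282.80182 + 68722.49695 = 86866.65438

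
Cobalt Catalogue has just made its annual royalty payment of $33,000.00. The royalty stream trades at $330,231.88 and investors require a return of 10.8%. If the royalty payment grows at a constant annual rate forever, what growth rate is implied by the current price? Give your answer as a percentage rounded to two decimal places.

P = D₀(1+g)/(r−g) ⇒ P(r−g) = D₀(1+g) ⇒ g(P+D₀) = P·r − D₀
g = (P·r − D₀)/(P + D₀) = ($330,231.88×0.108 − $33,000.00) / ($330,231.88 + $33,000.00) = 0.007337

0.73%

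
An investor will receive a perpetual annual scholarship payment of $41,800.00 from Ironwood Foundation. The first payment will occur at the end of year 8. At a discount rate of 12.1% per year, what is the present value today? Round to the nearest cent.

Value at end of year 7: C / r = $41,800.00 / 0.121 = $345,454.5455
Discount to today: PV = $345,454.5455 / (1 + 0.121)^7 = $345,454.5455 / 2.224535 = $155,292.91

$155292.91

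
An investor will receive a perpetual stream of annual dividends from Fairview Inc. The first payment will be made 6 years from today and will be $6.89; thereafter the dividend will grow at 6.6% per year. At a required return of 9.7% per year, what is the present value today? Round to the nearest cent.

$139.90

Value at end of year 5: C₁ / (r − g) = $6.89 / (0.097 − 0.066) = $222.2581
Discount to today: PV = $222.2581 / (1 + 0.097)^5 = $222.2581 / 1.588668 = $139.90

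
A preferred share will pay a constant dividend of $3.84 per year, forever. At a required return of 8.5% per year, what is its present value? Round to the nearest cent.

Level perpetuity: PV = C / r = $3.84 / 0.085 = $45.18

$45.18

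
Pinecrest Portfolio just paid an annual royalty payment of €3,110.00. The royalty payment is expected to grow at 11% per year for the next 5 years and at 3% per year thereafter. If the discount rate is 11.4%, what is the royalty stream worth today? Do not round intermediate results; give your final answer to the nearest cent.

D_1 = 3452.10000
D_2 = 3831.83100
D_3 = 4253.33241
D_4 = 4721.19898
D_5 = 5240.53086
Terminal value at year 5: TV = D_5×(1+g_2)/(r−g_2) = 5397.74679/0.084 = 64258.89034
P_0 = D_1/(1+r)^1 + D_2/(1+r)^2 + D_3/(1+r)^3 + D_4/(1+r)^4 + D_5/(1+r)^5 + TV/(1+r)^5
    = 3098.83303 + 3087.70617 + 3076.61925 + 3065.57214 + 3054.56470 + 37454.78146 = 52838.07675

€52838.08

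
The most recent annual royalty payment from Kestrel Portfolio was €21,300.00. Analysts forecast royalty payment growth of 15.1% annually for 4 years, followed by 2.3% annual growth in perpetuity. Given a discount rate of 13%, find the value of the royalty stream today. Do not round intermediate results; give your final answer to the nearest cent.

€308441.96

D_1 = 24516.30000
D_2 = 28218.26130
D_3 = 32479.21876
D_4 = 37383.58079
Terminal value at year 4: TV = D_4×(1+g_2)/(r−g_2) = 38243.40315/0.107 = 357414.98268
P_0 = D_1/(1+r)^1 + D_2/(1+r)^2 + D_3/(1+r)^3 + D_4/(1+r)^4 + TV/(1+r)^4
    = 21695.84071 + 22099.03775 + 22509.72783 + 22928.05021 + 219209.30243 = 308441.95892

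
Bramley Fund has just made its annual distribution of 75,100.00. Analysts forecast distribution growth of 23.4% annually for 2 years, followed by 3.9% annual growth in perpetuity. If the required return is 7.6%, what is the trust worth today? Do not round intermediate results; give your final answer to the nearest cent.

D_1 = 92673.40000
D_2 = 114358.97560
Terminal value at year 2: TV = D_2×(1+g_2)/(r−g_2) = 118818.97565/0.037 = 3211323.66617
P_0 = D_1/(1+r)^1 + D_2/(1+r)^2 + TV/(1+r)^2
    = 86127.69517 + 98774.69873 + 2773700.32387 = 2958602.71777

2958602.72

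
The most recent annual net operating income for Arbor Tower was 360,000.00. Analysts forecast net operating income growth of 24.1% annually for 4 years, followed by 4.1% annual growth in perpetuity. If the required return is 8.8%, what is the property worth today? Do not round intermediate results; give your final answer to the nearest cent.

D_1 = 446760.00000
D_2 = 554429.16000
D_3 = 688046.58756
D_4 = 853865.81516
Terminal value at year 4: TV = D_4×(1+g_2)/(r−g_2) = 888874.31358/0.047 = 18912219.43795
P_0 = D_1/(1+r)^1 + D_2/(1+r)^2 + D_3/(1+r)^3 + D_4/(1+r)^4 + TV/(1+r)^4
    = 410625.00000 + 468369.14062 + 534233.55103 + 609360.14414 + 13496678.93719 = 15519266.77298

15519266.77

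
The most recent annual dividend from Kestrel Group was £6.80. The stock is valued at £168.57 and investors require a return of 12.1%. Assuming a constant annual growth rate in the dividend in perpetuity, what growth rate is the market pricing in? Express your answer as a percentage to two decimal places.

7.75%

P = D₀(1+g)/(r−g) ⇒ P(r−g) = D₀(1+g) ⇒ g(P+D₀) = P·r − D₀
g = (P·r − D₀)/(P + D₀) = (£168.57×0.121 − £6.80) / (£168.57 + £6.80) = 0.077533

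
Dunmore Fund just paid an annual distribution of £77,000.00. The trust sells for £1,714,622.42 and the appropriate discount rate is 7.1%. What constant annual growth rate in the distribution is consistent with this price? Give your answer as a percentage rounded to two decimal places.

2.50%

P = D₀(1+g)/(r−g) ⇒ P(r−g) = D₀(1+g) ⇒ g(P+D₀) = P·r − D₀
g = (P·r − D₀)/(P + D₀) = (£1,714,622.42×0.071 − £77,000.00) / (£1,714,622.42 + £77,000.00) = 0.024971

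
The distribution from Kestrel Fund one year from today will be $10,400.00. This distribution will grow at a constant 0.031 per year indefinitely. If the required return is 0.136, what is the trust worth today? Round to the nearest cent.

Growing perpetuity: P = D₁ / (r − g) = $10,400.0000 / (0.136 − 0.031) = $99,047.62

$99047.62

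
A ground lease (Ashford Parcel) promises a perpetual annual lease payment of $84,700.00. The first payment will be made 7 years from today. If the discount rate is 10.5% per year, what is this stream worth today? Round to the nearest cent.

Value at end of year 6: C / r = $84,700.00 / 0.105 = $806,666.6667
Discount to today: PV = $806,666.6667 / (1 + 0.105)^6 = $806,666.6667 / 1.820429 = $443,119.07

$443119.07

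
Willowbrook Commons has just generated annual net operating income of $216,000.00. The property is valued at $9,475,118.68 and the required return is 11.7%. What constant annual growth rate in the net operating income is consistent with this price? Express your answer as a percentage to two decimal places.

9.21%

P = D₀(1+g)/(r−g) ⇒ P(r−g) = D₀(1+g) ⇒ g(P+D₀) = P·r − D₀
g = (P·r − D₀)/(P + D₀) = ($9,475,118.68×0.117 − $216,000.00) / ($9,475,118.68 + $216,000.00) = 0.092104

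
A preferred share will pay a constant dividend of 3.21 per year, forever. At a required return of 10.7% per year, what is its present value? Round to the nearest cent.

Level perpetuity: PV = C / r = 3.21 / 0.107 = 30.00

30.00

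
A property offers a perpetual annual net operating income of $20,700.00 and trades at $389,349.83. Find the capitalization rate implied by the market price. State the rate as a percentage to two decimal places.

P = C/r ⇒ r = C/P = $20,700.00/$389,349.83 = 0.053166

5.32%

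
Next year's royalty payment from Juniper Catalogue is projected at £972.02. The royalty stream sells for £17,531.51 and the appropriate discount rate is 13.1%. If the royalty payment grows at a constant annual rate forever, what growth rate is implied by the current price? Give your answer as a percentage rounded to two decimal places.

P = D₁/(r−g) ⇒ g = r − D₁/P = 0.131 − £972.02/£17,531.51 = 0.075556

7.56%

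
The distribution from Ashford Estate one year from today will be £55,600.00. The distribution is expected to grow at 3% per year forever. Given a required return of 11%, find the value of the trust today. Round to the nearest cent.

£695000.00

Growing perpetuity: P = D₁ / (r − g) = £55,600.0000 / (0.11 − 0.03) = £695,000.00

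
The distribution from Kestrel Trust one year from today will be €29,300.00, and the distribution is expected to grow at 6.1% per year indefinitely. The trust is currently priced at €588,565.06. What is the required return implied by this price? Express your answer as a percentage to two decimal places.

P = D₁/(r − g) ⇒ r = D₁/P + g = €29,300.0000/€588,565.06 + 0.061 = 0.049782 + 0.061 = 0.110782

11.08%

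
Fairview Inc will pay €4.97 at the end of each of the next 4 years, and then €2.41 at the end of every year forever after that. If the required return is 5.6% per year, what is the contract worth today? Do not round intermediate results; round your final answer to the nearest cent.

PV of 4-year annuity: €4.97 × [1 − (1+0.056)^−4] / 0.056 = 17.38049
Perpetuity value at year 4: €2.41 / 0.056 = 43.03571
PV of perpetuity: 43.03571 / (1+0.056)^4 = 34.60775
Total PV = 17.38049 + 34.60775 = 51.98824

€51.99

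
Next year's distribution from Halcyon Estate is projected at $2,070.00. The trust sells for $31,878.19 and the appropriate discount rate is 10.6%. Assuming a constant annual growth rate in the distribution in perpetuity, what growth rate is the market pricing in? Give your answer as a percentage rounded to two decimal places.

4.11%

P = D₁/(r−g) ⇒ g = r − D₁/P = 0.106 − $2,070.00/$31,878.19 = 0.041065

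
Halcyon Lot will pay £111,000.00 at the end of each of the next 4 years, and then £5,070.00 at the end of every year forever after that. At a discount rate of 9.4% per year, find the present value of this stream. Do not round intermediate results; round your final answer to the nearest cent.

£394128.09

PV of 4-year annuity: £111,000.00 × [1 − (1+0.094)^−4] / 0.094 = 356474.11949
Perpetuity value at year 4: £5,070.00 / 0.094 = 53936.17021
PV of perpetuity: 53936.17021 / (1+0.094)^4 = 37653.97394
Total PV = 356474.11949 + 37653.97394 = 394128.09344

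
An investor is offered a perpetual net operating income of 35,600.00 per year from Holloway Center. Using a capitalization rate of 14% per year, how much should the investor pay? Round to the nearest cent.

Level perpetuity: PV = C / r = 35,600.00 / 0.14 = 254,285.71

254285.71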